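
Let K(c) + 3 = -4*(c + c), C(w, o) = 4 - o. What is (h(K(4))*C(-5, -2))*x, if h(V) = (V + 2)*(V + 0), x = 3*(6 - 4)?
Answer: 41580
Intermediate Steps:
K(c) = -3 - 8*c (K(c) = -3 - 4*(c + c) = -3 - 8*c)
x = 6 (x = 3*2 = 6)
h(V) = V*(2 + V) (h(V) = (2 + V)*V = V*(2 + V))
(h(K(4))*C(-5, -2))*x = (((-3 - 8*4)*(2 + (-3 - 8*4)))*(4 - 1*(-2)))*6 = (((-3 - 32)*(2 + (-3 - 32)))*(4 + 2))*6 = (-35*(2 - 35)*6)*6 = (-35*(-33)*6)*6 = (1155*6)*6 = 6930*6 = 41580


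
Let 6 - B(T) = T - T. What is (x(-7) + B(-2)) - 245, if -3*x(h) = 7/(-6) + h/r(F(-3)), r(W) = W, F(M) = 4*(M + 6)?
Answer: -2861/12 ≈ -238.42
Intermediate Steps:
F(M) = 24 + 4*M (F(M) = 4*(6 + M) = 24 + 4*M)
x(h) = 7/18 - h/36 (x(h) = -(7/(-6) + h/(24 + 4*(-3)))/3 = -(7*(-⅙) + h/(24 - 12))/3 = -(-7/6 + h/12)/3 = 7/18 - h/36)
B(T) = 6 (B(T) = 6 - (T - T) = 6 - 1*0 = 6 + 0 = 6)
(x(-7) + B(-2)) - 245 = ((7/18 - 1/36*(-7)) + 6) - 245 = ((7/18 + 7/36) + 6) - 245 = (7/12 + 6) - 245 = 79/12 - 245 = -2861/12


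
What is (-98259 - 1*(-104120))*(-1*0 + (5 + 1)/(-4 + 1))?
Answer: -11722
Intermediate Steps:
(-98259 - 1*(-104120))*(-1*0 + (5 + 1)/(-4 + 1)) = (-98259 + 104120)*(0 + 6/(-3)) = 5861*(0 + 6*(-⅓)) = 5861*(0 - 2) = 5861*(-2) = -11722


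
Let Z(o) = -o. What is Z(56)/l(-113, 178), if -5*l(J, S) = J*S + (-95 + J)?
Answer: -140/10161 ≈ -0.013778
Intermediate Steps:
l(J, S) = 19 - J/5 - J*S/5 (l(J, S) = -(J*S + (-95 + J))/5 = -(-95 + J + J*S)/5 = 19 - J/5 - J*S/5)
Z(56)/l(-113, 178) = (-1*56)/(19 - 1/5*(-113) - 1/5*(-113)*178) = -56/(19 + 113/5 + 20114/5) = -56/20322/5 = -56*5/20322 = -140/10161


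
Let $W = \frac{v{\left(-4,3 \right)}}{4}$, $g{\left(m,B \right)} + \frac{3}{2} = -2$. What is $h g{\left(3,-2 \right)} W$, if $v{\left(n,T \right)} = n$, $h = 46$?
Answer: $161$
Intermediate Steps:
$g{\left(m,B \right)} = - \frac{7}{2}$ ($g{\left(m,B \right)} = - \frac{3}{2} - 2 = - \frac{7}{2}$)
$W = -1$ ($W = - \frac{4}{4} = \left(-4\right) \frac{1}{4} = -1$)
$h g{\left(3,-2 \right)} W = 46 \left(- \frac{7}{2}\right) \left(-1\right) = \left(-161\right) \left(-1\right) = 161$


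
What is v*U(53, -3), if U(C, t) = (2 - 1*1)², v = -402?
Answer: -402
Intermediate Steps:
U(C, t) = 1 (U(C, t) = (2 - 1)² = 1² = 1)
v*U(53, -3) = -402*1 = -402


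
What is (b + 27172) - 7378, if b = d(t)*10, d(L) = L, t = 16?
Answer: 19954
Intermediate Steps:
b = 160 (b = 16*10 = 160)
(b + 27172) - 7378 = (160 + 27172) - 7378 = 27332 - 7378 = 19954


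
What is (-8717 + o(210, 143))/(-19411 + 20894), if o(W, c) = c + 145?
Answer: -8429/1483 ≈ -5.6837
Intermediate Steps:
o(W, c) = 145 + c
(-8717 + o(210, 143))/(-19411 + 20894) = (-8717 + (145 + 143))/(-19411 + 20894) = (-8717 + 288)/1483 = -8429*1/1483 = -8429/1483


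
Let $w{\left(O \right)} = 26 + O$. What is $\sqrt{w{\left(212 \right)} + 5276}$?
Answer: $\sqrt{5514} \approx 74.256$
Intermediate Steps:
$\sqrt{w{\left(212 \right)} + 5276} = \sqrt{\left(26 + 212\right) + 5276} = \sqrt{238 + 5276} = \sqrt{5514}$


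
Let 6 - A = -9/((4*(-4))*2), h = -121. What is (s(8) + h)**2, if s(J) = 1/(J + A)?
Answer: 2818229569/192721 ≈ 14623.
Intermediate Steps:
A = 183/32 (A = 6 - (-9)/((4*(-4))*2) = 6 - (-9)/((-16*2)) = 6 - (-9)/(-32) = 6 - (-9)*(-1)/32 = 6 - 1*9/32 = 6 - 9/32 = 183/32 ≈ 5.7188)
s(J) = 1/(183/32 + J) (s(J) = 1/(J + 183/32) = 1/(183/32 + J))
(s(8) + h)**2 = (32/(183 + 32*8) - 121)**2 = (32/(183 + 256) - 121)**2 = (32/439 - 121)**2 = (-53087/439)**2 = 2818229569/192721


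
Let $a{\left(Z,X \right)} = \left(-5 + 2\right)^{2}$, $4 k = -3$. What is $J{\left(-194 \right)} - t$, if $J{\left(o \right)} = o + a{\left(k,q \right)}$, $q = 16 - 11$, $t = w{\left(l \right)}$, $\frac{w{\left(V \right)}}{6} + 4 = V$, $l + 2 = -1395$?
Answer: $8221$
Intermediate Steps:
$k = - \frac{3}{4}$ ($k = \frac{1}{4} \left(-3\right) = - \frac{3}{4} \approx -0.75$)
$l = -1397$ ($l = -2 - 1395 = -1397$)
$w{\left(V \right)} = -24 + 6 V$
$t = -8406$ ($t = -24 + 6 \left(-1397\right) = -24 - 8382 = -8406$)
$q = 5$ ($q = 16 - 11 = 5$)
$a{\left(Z,X \right)} = 9$ ($a{\left(Z,X \right)} = \left(-3\right)^{2} = 9$)
$J{\left(o \right)} = 9 + o$ ($J{\left(o \right)} = o + 9 = 9 + o$)
$J{\left(-194 \right)} - t = \left(9 - 194\right) - -8406 = -185 + 8406 = 8221$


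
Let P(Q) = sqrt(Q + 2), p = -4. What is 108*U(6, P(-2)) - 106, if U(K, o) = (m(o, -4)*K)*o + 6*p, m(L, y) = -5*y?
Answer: -2698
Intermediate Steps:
P(Q) = sqrt(2 + Q)
U(K, o) = -24 + 20*K*o (U(K, o) = ((-5*(-4))*K)*o + 6*(-4) = (20*K)*o - 24 = 20*K*o - 24 = -24 + 20*K*o)
108*U(6, P(-2)) - 106 = 108*(-24 + 20*6*sqrt(2 - 2)) - 106 = 108*(-24 + 20*6*sqrt(0)) - 106 = 108*(-24 + 20*6*0) - 106 = 108*(-24 + 0) - 106 = 108*(-24) - 106 = -2592 - 106 = -2698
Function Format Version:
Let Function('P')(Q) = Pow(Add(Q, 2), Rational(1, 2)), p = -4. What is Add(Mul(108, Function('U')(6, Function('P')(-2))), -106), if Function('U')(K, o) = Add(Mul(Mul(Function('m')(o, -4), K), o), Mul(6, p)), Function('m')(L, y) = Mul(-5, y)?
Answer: -2698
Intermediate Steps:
Function('P')(Q) = Pow(Add(2, Q), Rational(1, 2))
Function('U')(K, o) = Add(-24, Mul(20, K, o)) (Function('U')(K, o) = Add(Mul(Mul(Mul(-5, -4), K), o), Mul(6, -4)) = Add(Mul(Mul(20, K), o), -24) = Add(Mul(20, K, o), -24) = Add(-24, Mul(20, K, o)))
Add(Mul(108, Function('U')(6, Function('P')(-2))), -106) = Add(Mul(108, Add(-24, Mul(20, 6, Pow(Add(2, -2), Rational(1, 2))))), -106) = Add(Mul(108, Add(-24, Mul(20, 6, Pow(0, Rational(1, 2))))), -106) = Add(Mul(108, Add(-24, Mul(20, 6, 0))), -106) = Add(Mul(108, Add(-24, 0)), -106) = Add(Mul(108, -24), -106) = Add(-2592, -106) = -2698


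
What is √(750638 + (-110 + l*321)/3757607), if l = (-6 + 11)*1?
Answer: √10598716091868166927/3757607 ≈ 866.39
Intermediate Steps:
l = 5 (l = 5*1 = 5)
√(750638 + (-110 + l*321)/3757607) = √(750638 + (-110 + 5*321)/3757607) = √(750638 + (-110 + 1605)*(1/3757607)) = √(750638 + 1495*(1/3757607)) = √(750638 + 1495/3757607) = √(2820602604761/3757607) = √10598716091868166927/3757607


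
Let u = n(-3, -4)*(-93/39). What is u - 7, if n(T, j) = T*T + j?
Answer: -246/13 ≈ -18.923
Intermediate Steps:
n(T, j) = j + T² (n(T, j) = T² + j = j + T²)
u = -155/13 (u = (-4 + (-3)²)*(-93/39) = (-4 + 9)*(-93*1/39) = 5*(-31/13) = -155/13 ≈ -11.923)
u - 7 = -155/13 - 7 = -246/13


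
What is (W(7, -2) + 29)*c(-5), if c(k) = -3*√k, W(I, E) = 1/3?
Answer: -88*I*√5 ≈ -196.77*I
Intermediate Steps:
W(I, E) = ⅓
(W(7, -2) + 29)*c(-5) = (⅓ + 29)*(-3*I*√5) = 88*(-3*I*√5)/3 = -88*I*√5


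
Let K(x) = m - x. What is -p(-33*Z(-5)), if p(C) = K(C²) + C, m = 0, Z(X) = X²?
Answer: 681450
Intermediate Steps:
K(x) = -x (K(x) = 0 - x = -x)
p(C) = C - C² (p(C) = -C² + C = C - C²)
-p(-33*Z(-5)) = -(-33*(-5)²)*(1 - (-33)*(-5)²) = -(-33*25)*(1 - (-33)*25) = -(-825)*(1 - 1*(-825)) = -(-825)*(1 + 825) = -(-825)*826 = -1*(-681450) = 681450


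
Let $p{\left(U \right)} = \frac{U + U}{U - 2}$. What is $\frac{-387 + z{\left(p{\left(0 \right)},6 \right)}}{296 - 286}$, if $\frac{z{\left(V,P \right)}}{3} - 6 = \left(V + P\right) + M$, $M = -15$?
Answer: $- \frac{198}{5} \approx -39.6$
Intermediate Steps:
$p{\left(U \right)} = \frac{2 U}{-2 + U}$
$z{\left(V,P \right)} = -27 + 3 P + 3 V$ ($z{\left(V,P \right)} = 18 + 3 \left(\left(V + P\right) - 15\right) = 18 + 3 \left(\left(P + V\right) - 15\right) = 18 + 3 \left(-15 + P + V\right) = 18 + \left(-45 + 3 P + 3 V\right) = -27 + 3 P + 3 V$)
$\frac{-387 + z{\left(p{\left(0 \right)},6 \right)}}{296 - 286} = \frac{-387 + \left(-27 + 3 \cdot 6 + 3 \cdot 2 \cdot 0 \frac{1}{-2 + 0}\right)}{296 - 286} = \frac{-387 + \left(-27 + 18 + 3 \cdot 2 \cdot 0 \frac{1}{-2}\right)}{10} = \left(-387 + \left(-27 + 18 + 3 \cdot 2 \cdot 0 \left(- \frac{1}{2}\right)\right)\right) \frac{1}{10} = \left(-387 + \left(-27 + 18 + 3 \cdot 0\right)\right) \frac{1}{10} = \left(-387 + \left(-27 + 18 + 0\right)\right) \frac{1}{10} = \left(-387 - 9\right) \frac{1}{10} = \left(-396\right) \frac{1}{10} = - \frac{198}{5}$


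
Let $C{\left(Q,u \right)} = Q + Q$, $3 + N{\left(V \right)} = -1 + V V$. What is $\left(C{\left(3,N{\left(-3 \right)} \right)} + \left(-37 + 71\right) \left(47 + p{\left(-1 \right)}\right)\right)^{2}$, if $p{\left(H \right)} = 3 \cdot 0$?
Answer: $2572816$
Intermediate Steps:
$p{\left(H \right)} = 0$
$N{\left(V \right)} = -4 + V^{2}$ ($N{\left(V \right)} = -3 + \left(-1 + V V\right) = -3 + \left(-1 + V^{2}\right) = -4 + V^{2}$)
$C{\left(Q,u \right)} = 2 Q$
$\left(C{\left(3,N{\left(-3 \right)} \right)} + \left(-37 + 71\right) \left(47 + p{\left(-1 \right)}\right)\right)^{2} = \left(2 \cdot 3 + \left(-37 + 71\right) \left(47 + 0\right)\right)^{2} = \left(6 + 34 \cdot 47\right)^{2} = \left(6 + 1598\right)^{2} = 1604^{2} = 2572816$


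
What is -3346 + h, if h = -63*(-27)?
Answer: -1645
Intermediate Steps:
h = 1701
-3346 + h = -3346 + 1701 = -1645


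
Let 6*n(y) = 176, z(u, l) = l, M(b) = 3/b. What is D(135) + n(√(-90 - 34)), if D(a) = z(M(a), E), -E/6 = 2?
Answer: 52/3 ≈ 17.333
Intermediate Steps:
E = -12 (E = -6*2 = -12)
D(a) = -12
n(y) = 88/3 (n(y) = (⅙)*176 = 88/3)
D(135) + n(√(-90 - 34)) = -12 + 88/3 = 52/3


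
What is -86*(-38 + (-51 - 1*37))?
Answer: 10836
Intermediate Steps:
-86*(-38 + (-51 - 1*37)) = -86*(-38 + (-51 - 37)) = -86*(-38 - 88) = -86*(-126) = 10836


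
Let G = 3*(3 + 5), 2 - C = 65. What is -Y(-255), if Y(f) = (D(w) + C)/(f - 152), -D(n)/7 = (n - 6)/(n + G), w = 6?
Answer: -63/407 ≈ -0.15479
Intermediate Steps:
C = -63 (C = 2 - 1*65 = 2 - 65 = -63)
G = 24 (G = 3*8 = 24)
D(n) = -7*(-6 + n)/(24 + n) (D(n) = -7*(n - 6)/(n + 24) = -7*(-6 + n)/(24 + n))
Y(f) = -63/(-152 + f) (Y(f) = (7*(6 - 1*6)/(24 + 6) - 63)/(f - 152) = (7*(6 - 6)/30 - 63)/(-152 + f) = (7*(1/30)*0 - 63)/(-152 + f) = (0 - 63)/(-152 + f) = -63/(-152 + f))
-Y(-255) = -(-63)/(-152 - 255) = -(-63)/(-407) = -(-63)*(-1)/407 = -1*63/407 = -63/407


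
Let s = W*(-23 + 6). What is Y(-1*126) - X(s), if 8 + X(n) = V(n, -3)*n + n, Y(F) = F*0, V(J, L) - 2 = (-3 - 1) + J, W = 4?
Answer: -4684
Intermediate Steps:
V(J, L) = -2 + J (V(J, L) = 2 + ((-3 - 1) + J) = 2 + (-4 + J) = -2 + J)
Y(F) = 0
s = -68 (s = 4*(-23 + 6) = 4*(-17) = -68)
X(n) = -8 + n + n*(-2 + n) (X(n) = -8 + ((-2 + n)*n + n) = -8 + (n*(-2 + n) + n) = -8 + (n + n*(-2 + n)) = -8 + n + n*(-2 + n))
Y(-1*126) - X(s) = 0 - (-8 + (-68)² - 1*(-68)) = 0 - (-8 + 4624 + 68) = 0 - 1*4684 = 0 - 4684 = -4684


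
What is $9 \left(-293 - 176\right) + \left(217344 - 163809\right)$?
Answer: $49314$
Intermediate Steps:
$9 \left(-293 - 176\right) + \left(217344 - 163809\right) = 9 \left(-293 - 176\right) + 53535 = 9 \left(-469\right) + 53535 = -4221 + 53535 = 49314$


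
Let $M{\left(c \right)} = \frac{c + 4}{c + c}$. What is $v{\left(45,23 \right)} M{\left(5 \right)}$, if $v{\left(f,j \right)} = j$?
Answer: $\frac{207}{10} \approx 20.7$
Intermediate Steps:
$M{\left(c \right)} = \frac{4 + c}{2 c}$
$v{\left(45,23 \right)} M{\left(5 \right)} = 23 \frac{4 + 5}{2 \cdot 5} = 23 \cdot \frac{1}{2} \cdot \frac{1}{5} \cdot 9 = 23 \cdot \frac{9}{10} = \frac{207}{10}$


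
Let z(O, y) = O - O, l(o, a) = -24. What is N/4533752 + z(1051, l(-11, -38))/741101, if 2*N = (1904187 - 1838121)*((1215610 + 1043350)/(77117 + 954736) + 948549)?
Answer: 10777185712119827/1559388534152 ≈ 6911.2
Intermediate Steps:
z(O, y) = 0
N = 10777185712119827/343951 (N = ((1904187 - 1838121)*((1215610 + 1043350)/(77117 + 954736) + 948549))/2 = (66066*(2258960/1031853 + 948549))/2 = (66066*(978765390257/1031853))/2 = (½)*(21554371424239654/343951) = 10777185712119827/343951 ≈ 3.1333e+10)
N/4533752 + z(1051, l(-11, -38))/741101 = (10777185712119827/343951)/4533752 + 0/741101 = (10777185712119827/343951)*(1/4533752) + 0*(1/741101) = 10777185712119827/1559388534152 + 0 = 10777185712119827/1559388534152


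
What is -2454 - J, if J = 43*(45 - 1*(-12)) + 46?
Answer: -4951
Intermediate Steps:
J = 2497 (J = 43*(45 + 12) + 46 = 43*57 + 46 = 2451 + 46 = 2497)
-2454 - J = -2454 - 1*2497 = -2454 - 2497 = -4951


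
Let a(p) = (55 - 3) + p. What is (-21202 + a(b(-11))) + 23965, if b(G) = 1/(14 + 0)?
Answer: 39411/14 ≈ 2815.1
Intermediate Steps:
b(G) = 1/14
a(p) = 52 + p
(-21202 + a(b(-11))) + 23965 = (-21202 + (52 + 1/14)) + 23965 = (-21202 + 729/14) + 23965 = -296099/14 + 23965 = 39411/14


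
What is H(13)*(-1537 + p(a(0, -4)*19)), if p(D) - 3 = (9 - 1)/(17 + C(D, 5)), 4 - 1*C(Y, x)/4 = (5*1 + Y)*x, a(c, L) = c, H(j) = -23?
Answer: 2364078/67 ≈ 35285.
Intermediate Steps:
C(Y, x) = 16 - 4*x*(5 + Y) (C(Y, x) = 16 - 4*(5*1 + Y)*x = 16 - 4*(5 + Y)*x = 16 - 4*x*(5 + Y))
p(D) = 3 + 8/(-67 - 20*D) (p(D) = 3 + (9 - 1)/(17 + (16 - 20*5 - 4*D*5)) = 3 + 8/(17 + (16 - 100 - 20*D)) = 3 + 8/(17 + (-84 - 20*D)) = 3 + 8/(-67 - 20*D))
H(13)*(-1537 + p(a(0, -4)*19)) = -23*(-1537 + (193 + 60*(0*19))/(67 + 20*(0*19))) = -23*(-1537 + (193 + 60*0)/(67 + 20*0)) = -23*(-1537 + (193 + 0)/(67 + 0)) = -23*(-1537 + 193/67) = -23*(-102786/67) = 2364078/67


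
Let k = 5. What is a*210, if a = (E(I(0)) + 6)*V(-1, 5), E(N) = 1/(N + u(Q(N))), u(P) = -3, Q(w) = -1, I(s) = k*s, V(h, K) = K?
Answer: 5950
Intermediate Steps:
I(s) = 5*s
E(N) = 1/(-3 + N) (E(N) = 1/(N - 3) = 1/(-3 + N))
a = 85/3 (a = (1/(-3 + 5*0) + 6)*5 = (1/(-3 + 0) + 6)*5 = (1/(-3) + 6)*5 = (-⅓ + 6)*5 = (17/3)*5 = 85/3 ≈ 28.333)
a*210 = (85/3)*210 = 5950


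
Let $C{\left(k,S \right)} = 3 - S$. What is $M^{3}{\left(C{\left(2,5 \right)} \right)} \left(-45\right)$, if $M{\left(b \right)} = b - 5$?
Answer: $15435$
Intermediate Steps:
$M{\left(b \right)} = -5 + b$ ($M{\left(b \right)} = b - 5 = -5 + b$)
$M^{3}{\left(C{\left(2,5 \right)} \right)} \left(-45\right) = \left(-5 + \left(3 - 5\right)\right)^{3} \left(-45\right) = \left(-5 - 2\right)^{3} \left(-45\right) = \left(-7\right)^{3} \left(-45\right) = \left(-343\right) \left(-45\right) = 15435$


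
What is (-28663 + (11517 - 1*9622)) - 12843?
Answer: -39611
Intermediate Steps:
(-28663 + (11517 - 1*9622)) - 12843 = (-28663 + (11517 - 9622)) - 12843 = (-28663 + 1895) - 12843 = -26768 - 12843 = -39611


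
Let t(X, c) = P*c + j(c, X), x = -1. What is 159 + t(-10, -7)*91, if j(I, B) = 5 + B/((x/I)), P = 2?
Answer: -7030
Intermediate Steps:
j(I, B) = 5 - B*I (j(I, B) = 5 + B/((-1/I)) = 5 + B*(-I) = 5 - B*I)
t(X, c) = 5 + 2*c - X*c (t(X, c) = 2*c + (5 - X*c) = 5 + 2*c - X*c)
159 + t(-10, -7)*91 = 159 + (5 + 2*(-7) - 1*(-10)*(-7))*91 = 159 + (5 - 14 - 70)*91 = 159 - 79*91 = 159 - 7189 = -7030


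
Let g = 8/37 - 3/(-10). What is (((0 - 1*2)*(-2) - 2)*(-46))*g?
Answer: -8786/185 ≈ -47.492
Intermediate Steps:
g = 191/370 (g = 8*(1/37) - 3*(-⅒) = 8/37 + 3/10 = 191/370 ≈ 0.51622)
(((0 - 1*2)*(-2) - 2)*(-46))*g = (((0 - 1*2)*(-2) - 2)*(-46))*(191/370) = (((0 - 2)*(-2) - 2)*(-46))*(191/370) = ((-2*(-2) - 2)*(-46))*(191/370) = ((4 - 2)*(-46))*(191/370) = (2*(-46))*(191/370) = -92*191/370 = -8786/185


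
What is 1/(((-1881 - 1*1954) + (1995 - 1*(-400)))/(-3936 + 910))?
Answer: 1513/720 ≈ 2.1014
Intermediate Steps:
1/(((-1881 - 1*1954) + (1995 - 1*(-400)))/(-3936 + 910)) = 1/(((-1881 - 1954) + (1995 + 400))/(-3026)) = 1/((-3835 + 2395)*(-1/3026)) = 1/(-1440*(-1/3026)) = 1/(720/1513) = 1513/720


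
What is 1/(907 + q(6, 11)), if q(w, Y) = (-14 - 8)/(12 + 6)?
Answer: 9/8152 ≈ 0.0011040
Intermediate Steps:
q(w, Y) = -11/9 (q(w, Y) = -22/18 = -22*1/18 = -11/9)
1/(907 + q(6, 11)) = 1/(907 - 11/9) = 1/(8152/9) = 9/8152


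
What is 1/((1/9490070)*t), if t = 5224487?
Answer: 9490070/5224487 ≈ 1.8165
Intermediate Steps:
1/((1/9490070)*t) = 1/(1/9490070*5224487) = (1/5224487)/(1/9490070) = 9490070*(1/5224487) = 9490070/5224487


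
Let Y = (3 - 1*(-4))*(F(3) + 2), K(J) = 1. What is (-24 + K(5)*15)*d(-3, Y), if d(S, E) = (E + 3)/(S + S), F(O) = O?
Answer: 57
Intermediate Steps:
Y = 35 (Y = (3 - 1*(-4))*(3 + 2) = (3 + 4)*5 = 7*5 = 35)
d(S, E) = (3 + E)/(2*S) (d(S, E) = (3 + E)/((2*S)) = (3 + E)*(1/(2*S)) = (3 + E)/(2*S))
(-24 + K(5)*15)*d(-3, Y) = (-24 + 1*15)*((1/2)*(3 + 35)/(-3)) = (-24 + 15)*((1/2)*(-1/3)*38) = -9*(-19/3) = 57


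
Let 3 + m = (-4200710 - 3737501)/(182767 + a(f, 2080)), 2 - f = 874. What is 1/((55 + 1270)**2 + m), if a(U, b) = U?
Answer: 181895/319330925479 ≈ 5.6961e-7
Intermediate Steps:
f = -872 (f = 2 - 1*874 = 2 - 874 = -872)
m = -8483896/181895 (m = -3 + (-4200710 - 3737501)/(182767 - 872) = -3 - 7938211/181895 = -8483896/181895 ≈ -46.642)
1/((55 + 1270)**2 + m) = 1/((55 + 1270)**2 - 8483896/181895) = 1/(1325**2 - 8483896/181895) = 1/(1755625 - 8483896/181895) = 1/(319330925479/181895) = 181895/319330925479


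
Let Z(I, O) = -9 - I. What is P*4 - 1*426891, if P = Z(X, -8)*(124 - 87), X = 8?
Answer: -429407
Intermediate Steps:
P = -629 (P = (-9 - 1*8)*(124 - 87) = (-9 - 8)*37 = -17*37 = -629)
P*4 - 1*426891 = -629*4 - 1*426891 = -2516 - 426891 = -429407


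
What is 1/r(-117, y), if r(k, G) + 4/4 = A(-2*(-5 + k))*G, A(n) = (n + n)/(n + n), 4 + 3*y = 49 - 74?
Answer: -3/32 ≈ -0.093750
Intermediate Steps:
y = -29/3 (y = -4/3 + (49 - 74)/3 = -4/3 + (1/3)*(-25) = -4/3 - 25/3 = -29/3 ≈ -9.6667)
A(n) = 1 (A(n) = (2*n)/((2*n)) = (2*n)*(1/(2*n)) = 1)
r(k, G) = -1 + G (r(k, G) = -1 + 1*G = -1 + G)
1/r(-117, y) = 1/(-1 - 29/3) = 1/(-32/3) = -3/32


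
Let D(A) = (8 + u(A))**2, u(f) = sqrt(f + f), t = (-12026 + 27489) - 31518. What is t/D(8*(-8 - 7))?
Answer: 16055*I/(16*(4*sqrt(15) + 11*I)) ≈ 30.576 + 43.061*I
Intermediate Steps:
t = -16055 (t = 15463 - 31518 = -16055)
u(f) = sqrt(2)*sqrt(f) (u(f) = sqrt(2*f) = sqrt(2)*sqrt(f))
D(A) = (8 + sqrt(2)*sqrt(A))**2
t/D(8*(-8 - 7)) = -16055/(8 + sqrt(2)*sqrt(8*(-8 - 7)))**2 = -16055/(8 + sqrt(2)*sqrt(8*(-15)))**2 = -16055/(8 + sqrt(2)*sqrt(-120))**2 = -16055/(8 + sqrt(2)*(2*I*sqrt(30)))**2 = -16055/(8 + 4*I*sqrt(15))**2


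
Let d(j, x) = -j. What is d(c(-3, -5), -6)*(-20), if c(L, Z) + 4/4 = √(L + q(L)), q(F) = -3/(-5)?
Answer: -20 + 8*I*√15 ≈ -20.0 + 30.984*I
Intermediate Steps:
q(F) = ⅗ (q(F) = -3*(-⅕) = ⅗)
c(L, Z) = -1 + √(⅗ + L) (c(L, Z) = -1 + √(L + ⅗) = -1 + √(⅗ + L))
d(c(-3, -5), -6)*(-20) = -(-1 + √(15 + 25*(-3))/5)*(-20) = -(-1 + √(15 - 75)/5)*(-20) = -(-1 + √(-60)/5)*(-20) = -(-1 + (2*I*√15)/5)*(-20) = -(-1 + 2*I*√15/5)*(-20) = (1 - 2*I*√15/5)*(-20) = -20 + 8*I*√15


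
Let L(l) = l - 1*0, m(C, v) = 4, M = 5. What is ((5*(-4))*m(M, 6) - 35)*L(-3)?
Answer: 345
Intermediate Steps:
L(l) = l (L(l) = l + 0 = l)
((5*(-4))*m(M, 6) - 35)*L(-3) = ((5*(-4))*4 - 35)*(-3) = (-20*4 - 35)*(-3) = (-80 - 35)*(-3) = -115*(-3) = 345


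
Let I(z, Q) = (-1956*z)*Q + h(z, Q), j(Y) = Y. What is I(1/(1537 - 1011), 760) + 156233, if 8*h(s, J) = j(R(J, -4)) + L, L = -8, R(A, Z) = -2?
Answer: 161382681/1052 ≈ 1.5341e+5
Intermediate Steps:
h(s, J) = -5/4 (h(s, J) = (-2 - 8)/8 = (1/8)*(-10) = -5/4)
I(z, Q) = -5/4 - 1956*Q*z (I(z, Q) = (-1956*z)*Q - 5/4 = -1956*Q*z - 5/4 = -5/4 - 1956*Q*z)
I(1/(1537 - 1011), 760) + 156233 = (-5/4 - 1956*760/(1537 - 1011)) + 156233 = (-5/4 - 1956*760/526) + 156233 = (-5/4 - 1956*760*1/526) + 156233 = (-5/4 - 743280/263) + 156233 = -2974435/1052 + 156233 = 161382681/1052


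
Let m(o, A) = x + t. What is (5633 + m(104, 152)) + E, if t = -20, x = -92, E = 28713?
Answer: 34234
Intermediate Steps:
m(o, A) = -112 (m(o, A) = -92 - 20 = -112)
(5633 + m(104, 152)) + E = (5633 - 112) + 28713 = 5521 + 28713 = 34234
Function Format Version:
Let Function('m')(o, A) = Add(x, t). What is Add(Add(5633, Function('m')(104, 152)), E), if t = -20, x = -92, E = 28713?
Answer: 34234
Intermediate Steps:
Function('m')(o, A) = -112 (Function('m')(o, A) = Add(-92, -20) = -112)
Add(Add(5633, Function('m')(104, 152)), E) = Add(Add(5633, -112), 28713) = Add(5521, 28713) = 34234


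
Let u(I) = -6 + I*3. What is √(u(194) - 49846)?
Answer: I*√49270 ≈ 221.97*I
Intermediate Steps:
u(I) = -6 + 3*I
√(u(194) - 49846) = √((-6 + 3*194) - 49846) = √((-6 + 582) - 49846) = √(576 - 49846) = √(-49270) = I*√49270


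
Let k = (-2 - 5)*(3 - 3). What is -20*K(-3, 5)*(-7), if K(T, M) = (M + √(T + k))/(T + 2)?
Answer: -700 - 140*I*√3 ≈ -700.0 - 242.49*I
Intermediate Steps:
k = 0 (k = -7*0 = 0)
K(T, M) = (M + √T)/(2 + T) (K(T, M) = (M + √(T + 0))/(T + 2) = (M + √T)/(2 + T))
-20*K(-3, 5)*(-7) = -20*(5 + √(-3))/(2 - 3)*(-7) = -20*(5 + I*√3)/(-1)*(-7) = -(-20)*(5 + I*√3)*(-7) = -20*(-5 - I*√3)*(-7) = (100 + 20*I*√3)*(-7) = -700 - 140*I*√3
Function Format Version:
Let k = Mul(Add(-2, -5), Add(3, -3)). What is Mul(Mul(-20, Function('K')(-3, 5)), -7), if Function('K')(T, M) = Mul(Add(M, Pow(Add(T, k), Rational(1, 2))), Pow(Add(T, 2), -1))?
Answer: Add(-700, Mul(-140, I, Pow(3, Rational(1, 2)))) ≈ Add(-700.00, Mul(-242.49, I))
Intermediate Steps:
k = 0 (k = Mul(-7, 0) = 0)
Function('K')(T, M) = Mul(Pow(Add(2, T), -1), Add(M, Pow(T, Rational(1, 2)))) (Function('K')(T, M) = Mul(Add(M, Pow(Add(T, 0), Rational(1, 2))), Pow(Add(T, 2), -1)) = Mul(Add(M, Pow(T, Rational(1, 2))), Pow(Add(2, T), -1)) = Mul(Pow(Add(2, T), -1), Add(M, Pow(T, Rational(1, 2)))))
Mul(Mul(-20, Function('K')(-3, 5)), -7) = Mul(Mul(-20, Mul(Pow(Add(2, -3), -1), Add(5, Pow(-3, Rational(1, 2))))), -7) = Mul(Mul(-20, Mul(Pow(-1, -1), Add(5, Mul(I, Pow(3, Rational(1, 2)))))), -7) = Mul(Mul(-20, Mul(-1, Add(5, Mul(I, Pow(3, Rational(1, 2)))))), -7) = Mul(Mul(-20, Add(-5, Mul(-1, I, Pow(3, Rational(1, 2))))), -7) = Mul(Add(100, Mul(20, I, Pow(3, Rational(1, 2)))), -7) = Add(-700, Mul(-140, I, Pow(3, Rational(1, 2))))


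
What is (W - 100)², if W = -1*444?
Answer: 295936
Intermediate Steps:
W = -444
(W - 100)² = (-444 - 100)² = (-544)² = 295936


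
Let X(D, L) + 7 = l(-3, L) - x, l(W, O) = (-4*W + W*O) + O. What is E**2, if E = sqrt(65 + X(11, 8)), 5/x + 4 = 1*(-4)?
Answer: 437/8 ≈ 54.625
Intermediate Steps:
l(W, O) = O - 4*W + O*W (l(W, O) = (-4*W + O*W) + O = O - 4*W + O*W)
x = -5/8 (x = 5/(-4 + 1*(-4)) = 5/(-4 - 4) = 5/(-8) = 5*(-1/8) = -5/8 ≈ -0.62500)
X(D, L) = 45/8 - 2*L (X(D, L) = -7 + ((L - 4*(-3) + L*(-3)) - 1*(-5/8)) = -7 + ((L + 12 - 3*L) + 5/8) = -7 + ((12 - 2*L) + 5/8) = -7 + (101/8 - 2*L) = 45/8 - 2*L)
E = sqrt(874)/4 (E = sqrt(65 + (45/8 - 2*8)) = sqrt(65 + (45/8 - 16)) = sqrt(65 - 83/8) = sqrt(437/8) = sqrt(874)/4 ≈ 7.3909)
E**2 = (sqrt(874)/4)**2 = 437/8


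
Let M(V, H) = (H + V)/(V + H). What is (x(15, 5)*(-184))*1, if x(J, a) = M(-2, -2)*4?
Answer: -736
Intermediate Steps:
M(V, H) = 1 (M(V, H) = (H + V)/(H + V) = 1)
x(J, a) = 4 (x(J, a) = 1*4 = 4)
(x(15, 5)*(-184))*1 = (4*(-184))*1 = -736*1 = -736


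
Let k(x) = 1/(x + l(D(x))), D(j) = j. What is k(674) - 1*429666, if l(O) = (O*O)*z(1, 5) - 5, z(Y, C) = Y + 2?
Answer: -585848302001/1363497 ≈ -4.2967e+5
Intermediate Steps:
z(Y, C) = 2 + Y
l(O) = -5 + 3*O² (l(O) = (O*O)*(2 + 1) - 5 = O²*3 - 5 = 3*O² - 5 = -5 + 3*O²)
k(x) = 1/(-5 + x + 3*x²) (k(x) = 1/(x + (-5 + 3*x²)) = 1/(-5 + x + 3*x²))
k(674) - 1*429666 = 1/(-5 + 674 + 3*674²) - 1*429666 = 1/(-5 + 674 + 3*454276) - 429666 = 1/(-5 + 674 + 1362828) - 429666 = 1/1363497 - 429666 = -585848302001/1363497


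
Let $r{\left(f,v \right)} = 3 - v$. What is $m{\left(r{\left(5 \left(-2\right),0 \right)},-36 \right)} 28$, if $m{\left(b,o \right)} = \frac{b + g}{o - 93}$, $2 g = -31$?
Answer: $\frac{350}{129} \approx 2.7132$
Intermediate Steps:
$g = - \frac{31}{2}$ ($g = \frac{1}{2} \left(-31\right) = - \frac{31}{2} \approx -15.5$)
$m{\left(b,o \right)} = \frac{- \frac{31}{2} + b}{-93 + o}$ ($m{\left(b,o \right)} = \frac{b - \frac{31}{2}}{o - 93} = \frac{- \frac{31}{2} + b}{-93 + o}$)
$m{\left(r{\left(5 \left(-2\right),0 \right)},-36 \right)} 28 = \frac{- \frac{31}{2} + \left(3 - 0\right)}{-93 - 36} \cdot 28 = \frac{- \frac{31}{2} + \left(3 + 0\right)}{-129} \cdot 28 = - \frac{- \frac{31}{2} + 3}{129} \cdot 28 = \left(- \frac{1}{129}\right) \left(- \frac{25}{2}\right) 28 = \frac{25}{258} \cdot 28 = \frac{350}{129}$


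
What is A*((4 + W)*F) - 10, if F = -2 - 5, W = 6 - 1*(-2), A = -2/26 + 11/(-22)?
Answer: 500/13 ≈ 38.462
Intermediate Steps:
A = -15/26 (A = -2*1/26 + 11*(-1/22) = -1/13 - 1/2 = -15/26 ≈ -0.57692)
W = 8 (W = 6 + 2 = 8)
F = -7
A*((4 + W)*F) - 10 = -15*(4 + 8)*(-7)/26 - 10 = -90*(-7)/13 - 10 = -15/26*(-84) - 10 = 630/13 - 10 = 500/13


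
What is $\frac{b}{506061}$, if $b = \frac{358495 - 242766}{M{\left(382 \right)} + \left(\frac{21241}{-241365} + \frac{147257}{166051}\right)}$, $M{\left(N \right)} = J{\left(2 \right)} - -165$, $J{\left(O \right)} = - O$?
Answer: $\frac{1546096991181445}{1107409277244104433} \approx 0.0013961$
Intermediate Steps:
$M{\left(N \right)} = 163$ ($M{\left(N \right)} = \left(-1\right) 2 - -165 = -2 + 165 = 163$)
$b = \frac{4638290973544335}{6564876233759}$ ($b = \frac{358495 - 242766}{163 + \left(\frac{21241}{-241365} + \frac{147257}{166051}\right)} = \frac{115729}{163 + \left(21241 \left(- \frac{1}{241365}\right) + 147257 \cdot \frac{1}{166051}\right)} = \frac{115729}{163 + \left(- \frac{21241}{241365} + \frac{147257}{166051}\right)} = \frac{115729}{163 + \frac{32015596514}{40078899615}} = \frac{115729}{\frac{6564876233759}{40078899615}} = 115729 \cdot \frac{40078899615}{6564876233759} = \frac{4638290973544335}{6564876233759} \approx 706.53$)
$\frac{b}{506061} = \frac{4638290973544335}{6564876233759 \cdot 506061} = \frac{4638290973544335}{6564876233759} \cdot \frac{1}{506061} = \frac{1546096991181445}{1107409277244104433}$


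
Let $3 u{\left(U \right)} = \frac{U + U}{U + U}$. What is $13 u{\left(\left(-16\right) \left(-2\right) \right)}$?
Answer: $\frac{13}{3} \approx 4.3333$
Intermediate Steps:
$u{\left(U \right)} = \frac{1}{3}$ ($u{\left(U \right)} = \frac{\left(U + U\right) \frac{1}{U + U}}{3} = \frac{2 U \frac{1}{2 U}}{3} = \frac{1}{3} \cdot 1 = \frac{1}{3}$)
$13 u{\left(\left(-16\right) \left(-2\right) \right)} = 13 \cdot \frac{1}{3} = \frac{13}{3}$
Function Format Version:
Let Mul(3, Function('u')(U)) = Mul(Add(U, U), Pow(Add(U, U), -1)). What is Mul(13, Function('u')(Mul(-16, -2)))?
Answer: Rational(13, 3) ≈ 4.3333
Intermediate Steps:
Function('u')(U) = Rational(1, 3) (Function('u')(U) = Mul(Rational(1, 3), Mul(Add(U, U), Pow(Add(U, U), -1))) = Mul(Rational(1, 3), Mul(Mul(2, U), Pow(Mul(2, U), -1))) = Mul(Rational(1, 3), Mul(Mul(2, U), Mul(Rational(1, 2), Pow(U, -1)))) = Mul(Rational(1, 3), 1) = Rational(1, 3))
Mul(13, Function('u')(Mul(-16, -2))) = Mul(13, Rational(1, 3)) = Rational(13, 3)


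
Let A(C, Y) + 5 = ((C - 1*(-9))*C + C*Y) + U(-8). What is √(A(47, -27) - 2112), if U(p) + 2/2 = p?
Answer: I*√763 ≈ 27.622*I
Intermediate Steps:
U(p) = -1 + p
A(C, Y) = -14 + C*Y + C*(9 + C) (A(C, Y) = -5 + (((C - 1*(-9))*C + C*Y) + (-1 - 8)) = -5 + (((C + 9)*C + C*Y) - 9) = -5 + (((9 + C)*C + C*Y) - 9) = -5 + ((C*(9 + C) + C*Y) - 9) = -5 + ((C*Y + C*(9 + C)) - 9) = -5 + (-9 + C*Y + C*(9 + C)) = -14 + C*Y + C*(9 + C))
√(A(47, -27) - 2112) = √((-14 + 47² + 9*47 + 47*(-27)) - 2112) = √((-14 + 2209 + 423 - 1269) - 2112) = √(1349 - 2112) = √(-763) = I*√763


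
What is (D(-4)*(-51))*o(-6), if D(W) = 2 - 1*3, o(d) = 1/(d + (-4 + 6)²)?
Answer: -51/2 ≈ -25.500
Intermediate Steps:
o(d) = 1/(4 + d) (o(d) = 1/(d + 2²) = 1/(d + 4) = 1/(4 + d))
D(W) = -1 (D(W) = 2 - 3 = -1)
(D(-4)*(-51))*o(-6) = (-1*(-51))/(4 - 6) = 51/(-2) = 51*(-½) = -51/2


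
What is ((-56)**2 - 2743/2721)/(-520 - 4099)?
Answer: -8530313/12568299 ≈ -0.67872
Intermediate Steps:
((-56)**2 - 2743/2721)/(-520 - 4099) = (3136 - 2743*1/2721)/(-4619) = (3136 - 2743/2721)*(-1/4619) = (8530313/2721)*(-1/4619) = -8530313/12568299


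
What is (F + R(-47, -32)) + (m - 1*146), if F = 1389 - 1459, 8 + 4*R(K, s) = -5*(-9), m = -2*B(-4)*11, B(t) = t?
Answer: -475/4 ≈ -118.75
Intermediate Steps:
m = 88 (m = -2*(-4)*11 = 8*11 = 88)
R(K, s) = 37/4 (R(K, s) = -2 + (-5*(-9))/4 = -2 + (1/4)*45 = -2 + 45/4 = 37/4)
F = -70
(F + R(-47, -32)) + (m - 1*146) = (-70 + 37/4) + (88 - 1*146) = -243/4 + (88 - 146) = -243/4 - 58 = -475/4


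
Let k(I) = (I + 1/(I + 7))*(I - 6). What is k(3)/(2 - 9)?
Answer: 93/70 ≈ 1.3286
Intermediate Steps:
k(I) = (-6 + I)*(I + 1/(7 + I)) (k(I) = (I + 1/(7 + I))*(-6 + I) = (-6 + I)*(I + 1/(7 + I)))
k(3)/(2 - 9) = ((-6 + 3**2 + 3**3 - 41*3)/(7 + 3))/(2 - 9) = ((-6 + 9 + 27 - 123)/10)/(-7) = -(-93)/70 = -1/7*(-93/10) = 93/70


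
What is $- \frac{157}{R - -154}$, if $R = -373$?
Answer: $\frac{157}{219} \approx 0.7169$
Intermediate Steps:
$- \frac{157}{R - -154} = - \frac{157}{-373 - -154} = - \frac{157}{-373 + 154} = - \frac{157}{-219} = \left(-157\right) \left(- \frac{1}{219}\right) = \frac{157}{219}$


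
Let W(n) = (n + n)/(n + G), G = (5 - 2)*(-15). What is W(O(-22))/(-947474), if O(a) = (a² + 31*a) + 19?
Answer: -179/106117088 ≈ -1.6868e-6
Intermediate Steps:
G = -45 (G = 3*(-15) = -45)
O(a) = 19 + a² + 31*a
W(n) = 2*n/(-45 + n) (W(n) = (n + n)/(n - 45) = (2*n)/(-45 + n) = 2*n/(-45 + n))
W(O(-22))/(-947474) = (2*(19 + (-22)² + 31*(-22))/(-45 + (19 + (-22)² + 31*(-22))))/(-947474) = (2*(19 + 484 - 682)/(-45 + (19 + 484 - 682)))*(-1/947474) = (2*(-179)/(-45 - 179))*(-1/947474) = (2*(-179)/(-224))*(-1/947474) = (2*(-179)*(-1/224))*(-1/947474) = (179/112)*(-1/947474) = -179/106117088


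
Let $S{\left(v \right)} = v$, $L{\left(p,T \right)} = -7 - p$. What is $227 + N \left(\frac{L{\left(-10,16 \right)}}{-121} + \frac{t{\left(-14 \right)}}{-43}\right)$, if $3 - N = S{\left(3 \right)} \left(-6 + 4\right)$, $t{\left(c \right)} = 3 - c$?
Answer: $\frac{1161407}{5203} \approx 223.22$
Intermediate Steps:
$N = 9$ ($N = 3 - 3 \left(-6 + 4\right) = 3 - 3 \left(-2\right) = 3 - -6 = 3 + 6 = 9$)
$227 + N \left(\frac{L{\left(-10,16 \right)}}{-121} + \frac{t{\left(-14 \right)}}{-43}\right) = 227 + 9 \left(\frac{-7 - -10}{-121} + \frac{3 - -14}{-43}\right) = 227 + 9 \left(\left(-7 + 10\right) \left(- \frac{1}{121}\right) + \left(3 + 14\right) \left(- \frac{1}{43}\right)\right) = 227 + 9 \left(3 \left(- \frac{1}{121}\right) + 17 \left(- \frac{1}{43}\right)\right) = 227 + 9 \left(- \frac{3}{121} - \frac{17}{43}\right) = 227 + 9 \left(- \frac{2186}{5203}\right) = 227 - \frac{19674}{5203} = \frac{1161407}{5203}$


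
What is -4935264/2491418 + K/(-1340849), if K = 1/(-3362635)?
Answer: -11126024064752595971/5616635021624149535 ≈ -1.9809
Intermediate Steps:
K = -1/3362635 ≈ -2.9739e-7
-4935264/2491418 + K/(-1340849) = -4935264/2491418 - 1/3362635/(-1340849) = -4935264*1/2491418 - 1/3362635*(-1/1340849) = -2467632/1245709 + 1/4508785777115 = -11126024064752595971/5616635021624149535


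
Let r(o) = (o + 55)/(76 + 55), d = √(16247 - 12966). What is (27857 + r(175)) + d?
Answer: 3649497/131 + √3281 ≈ 27916.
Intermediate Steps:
d = √3281 ≈ 57.280
r(o) = 55/131 + o/131 (r(o) = (55 + o)/131 = (55 + o)*(1/131) = 55/131 + o/131)
(27857 + r(175)) + d = (27857 + (55/131 + (1/131)*175)) + √3281 = (27857 + (55/131 + 175/131)) + √3281 = (27857 + 230/131) + √3281 = 3649497/131 + √3281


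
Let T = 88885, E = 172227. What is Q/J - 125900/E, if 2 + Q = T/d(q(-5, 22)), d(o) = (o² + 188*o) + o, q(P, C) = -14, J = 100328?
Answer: -6192565109839/8466803323440 ≈ -0.73139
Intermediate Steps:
d(o) = o² + 189*o
Q = -18757/490 (Q = -2 + 88885/((-14*(189 - 14))) = -2 + 88885/((-14*175)) = -2 + 88885/(-2450) = -2 + 88885*(-1/2450) = -2 - 17777/490 = -18757/490 ≈ -38.280)
Q/J - 125900/E = -18757/490/100328 - 125900/172227 = -18757/490*1/100328 - 125900*1/172227 = -18757/49160720 - 125900/172227 = -6192565109839/8466803323440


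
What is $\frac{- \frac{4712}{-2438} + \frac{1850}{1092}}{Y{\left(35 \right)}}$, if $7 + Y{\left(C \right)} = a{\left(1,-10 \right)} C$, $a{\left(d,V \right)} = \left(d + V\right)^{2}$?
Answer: $\frac{2413951}{1882243272} \approx 0.0012825$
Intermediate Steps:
$a{\left(d,V \right)} = \left(V + d\right)^{2}$
$Y{\left(C \right)} = -7 + 81 C$ ($Y{\left(C \right)} = -7 + \left(-10 + 1\right)^{2} C = -7 + \left(-9\right)^{2} C = -7 + 81 C$)
$\frac{- \frac{4712}{-2438} + \frac{1850}{1092}}{Y{\left(35 \right)}} = \frac{- \frac{4712}{-2438} + \frac{1850}{1092}}{-7 + 81 \cdot 35} = \frac{\left(-4712\right) \left(- \frac{1}{2438}\right) + 1850 \cdot \frac{1}{1092}}{-7 + 2835} = \frac{\frac{2356}{1219} + \frac{925}{546}}{2828} = \frac{2413951}{665574} \cdot \frac{1}{2828} = \frac{2413951}{1882243272}$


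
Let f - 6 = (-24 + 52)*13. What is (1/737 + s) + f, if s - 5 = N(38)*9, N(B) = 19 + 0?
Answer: 402403/737 ≈ 546.00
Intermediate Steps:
N(B) = 19
f = 370 (f = 6 + (-24 + 52)*13 = 6 + 28*13 = 6 + 364 = 370)
s = 176 (s = 5 + 19*9 = 5 + 171 = 176)
(1/737 + s) + f = (1/737 + 176) + 370 = 129713/737 + 370 = 402403/737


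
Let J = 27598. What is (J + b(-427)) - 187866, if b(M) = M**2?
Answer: 22061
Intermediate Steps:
(J + b(-427)) - 187866 = (27598 + (-427)**2) - 187866 = (27598 + 182329) - 187866 = 209927 - 187866 = 22061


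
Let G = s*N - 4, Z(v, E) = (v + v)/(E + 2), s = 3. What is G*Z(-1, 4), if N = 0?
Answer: 4/3 ≈ 1.3333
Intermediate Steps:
Z(v, E) = 2*v/(2 + E) (Z(v, E) = (2*v)/(2 + E) = 2*v/(2 + E))
G = -4 (G = 3*0 - 4 = 0 - 4 = -4)
G*Z(-1, 4) = -8*(-1)/(2 + 4) = -8*(-1)/6 = -4*(-1/3) = 4/3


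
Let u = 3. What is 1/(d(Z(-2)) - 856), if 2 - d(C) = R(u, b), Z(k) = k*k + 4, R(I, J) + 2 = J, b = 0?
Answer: -1/852 ≈ -0.0011737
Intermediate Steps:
R(I, J) = -2 + J
Z(k) = 4 + k**2 (Z(k) = k**2 + 4 = 4 + k**2)
d(C) = 4 (d(C) = 2 - (-2 + 0) = 2 - 1*(-2) = 2 + 2 = 4)
1/(d(Z(-2)) - 856) = 1/(4 - 856) = 1/(-852) = -1/852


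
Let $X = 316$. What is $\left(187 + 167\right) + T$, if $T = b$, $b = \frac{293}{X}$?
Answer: $\frac{112157}{316} \approx 354.93$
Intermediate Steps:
$b = \frac{293}{316} \approx 0.92722$
$T = \frac{293}{316} \approx 0.92722$
$\left(187 + 167\right) + T = \left(187 + 167\right) + \frac{293}{316} = 354 + \frac{293}{316} = \frac{112157}{316}$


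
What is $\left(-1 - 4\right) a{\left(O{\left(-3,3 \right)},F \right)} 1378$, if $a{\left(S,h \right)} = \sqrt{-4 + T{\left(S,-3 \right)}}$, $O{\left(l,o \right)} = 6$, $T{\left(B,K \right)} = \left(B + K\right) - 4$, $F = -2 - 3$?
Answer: $- 6890 i \sqrt{5} \approx - 15407.0 i$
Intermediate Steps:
$F = -5$ ($F = -2 - 3 = -5$)
$T{\left(B,K \right)} = -4 + B + K$
$a{\left(S,h \right)} = \sqrt{-11 + S}$ ($a{\left(S,h \right)} = \sqrt{-4 - \left(7 - S\right)} = \sqrt{-4 + \left(-7 + S\right)} = \sqrt{-11 + S}$)
$\left(-1 - 4\right) a{\left(O{\left(-3,3 \right)},F \right)} 1378 = \left(-1 - 4\right) \sqrt{-11 + 6} \cdot 1378 = - 5 \sqrt{-5} \cdot 1378 = - 5 i \sqrt{5} \cdot 1378 = - 6890 i \sqrt{5}$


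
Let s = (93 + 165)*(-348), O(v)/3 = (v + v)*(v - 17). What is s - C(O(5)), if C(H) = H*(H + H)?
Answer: -348984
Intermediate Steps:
O(v) = 6*v*(-17 + v) (O(v) = 3*((v + v)*(v - 17)) = 3*((2*v)*(-17 + v)) = 3*(2*v*(-17 + v)) = 6*v*(-17 + v))
C(H) = 2*H² (C(H) = H*(2*H) = 2*H²)
s = -89784 (s = 258*(-348) = -89784)
s - C(O(5)) = -89784 - 2*(6*5*(-17 + 5))² = -89784 - 2*(6*5*(-12))² = -89784 - 2*(-360)² = -89784 - 2*129600 = -89784 - 1*259200 = -89784 - 259200 = -348984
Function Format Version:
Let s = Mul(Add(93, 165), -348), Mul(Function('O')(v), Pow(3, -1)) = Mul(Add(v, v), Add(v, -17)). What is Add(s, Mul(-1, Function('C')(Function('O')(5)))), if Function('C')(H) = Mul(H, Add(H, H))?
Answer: -348984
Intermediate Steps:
Function('O')(v) = Mul(6, v, Add(-17, v)) (Function('O')(v) = Mul(3, Mul(Add(v, v), Add(v, -17))) = Mul(3, Mul(Mul(2, v), Add(-17, v))) = Mul(3, Mul(2, v, Add(-17, v))) = Mul(6, v, Add(-17, v)))
Function('C')(H) = Mul(2, Pow(H, 2)) (Function('C')(H) = Mul(H, Mul(2, H)) = Mul(2, Pow(H, 2)))
s = -89784 (s = Mul(258, -348) = -89784)
Add(s, Mul(-1, Function('C')(Function('O')(5)))) = Add(-89784, Mul(-1, Mul(2, Pow(Mul(6, 5, Add(-17, 5)), 2)))) = Add(-89784, Mul(-1, Mul(2, Pow(Mul(6, 5, -12), 2)))) = Add(-89784, Mul(-1, Mul(2, Pow(-360, 2)))) = Add(-89784, Mul(-1, Mul(2, 129600))) = Add(-89784, Mul(-1, 259200)) = Add(-89784, -259200) = -348984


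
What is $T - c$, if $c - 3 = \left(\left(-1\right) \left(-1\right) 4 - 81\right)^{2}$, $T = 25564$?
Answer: $19632$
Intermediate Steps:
$c = 5932$ ($c = 3 + \left(\left(-1\right) \left(-1\right) 4 - 81\right)^{2} = 3 + \left(1 \cdot 4 - 81\right)^{2} = 3 + \left(4 - 81\right)^{2} = 3 + \left(-77\right)^{2} = 3 + 5929 = 5932$)
$T - c = 25564 - 5932 = 19632$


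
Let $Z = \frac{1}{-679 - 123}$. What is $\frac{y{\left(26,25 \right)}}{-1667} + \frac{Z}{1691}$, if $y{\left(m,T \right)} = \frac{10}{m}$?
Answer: $- \frac{6802581}{29389820122} \approx -0.00023146$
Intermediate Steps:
$Z = - \frac{1}{802}$ ($Z = \frac{1}{-802} = - \frac{1}{802} \approx -0.0012469$)
$\frac{y{\left(26,25 \right)}}{-1667} + \frac{Z}{1691} = \frac{10 \cdot \frac{1}{26}}{-1667} - \frac{1}{802 \cdot 1691} = 10 \cdot \frac{1}{26} \left(- \frac{1}{1667}\right) - \frac{1}{1356182} = \frac{5}{13} \left(- \frac{1}{1667}\right) - \frac{1}{1356182} = - \frac{5}{21671} - \frac{1}{1356182} = - \frac{6802581}{29389820122}$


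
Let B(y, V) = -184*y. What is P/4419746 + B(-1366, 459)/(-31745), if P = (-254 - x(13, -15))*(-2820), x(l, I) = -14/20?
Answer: -544100497327/70152418385 ≈ -7.7560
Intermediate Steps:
x(l, I) = -7/10 (x(l, I) = -14*1/20 = -7/10)
P = 714306 (P = (-254 - 1*(-7/10))*(-2820) = (-254 + 7/10)*(-2820) = -2533/10*(-2820) = 714306)
P/4419746 + B(-1366, 459)/(-31745) = 714306/4419746 - 184*(-1366)/(-31745) = 714306*(1/4419746) + 251344*(-1/31745) = 357153/2209873 - 251344/31745 = -544100497327/70152418385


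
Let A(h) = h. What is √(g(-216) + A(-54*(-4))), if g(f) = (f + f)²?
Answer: 6*√5190 ≈ 432.25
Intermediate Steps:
g(f) = 4*f² (g(f) = (2*f)² = 4*f²)
√(g(-216) + A(-54*(-4))) = √(4*(-216)² - 54*(-4)) = √(4*46656 + 216) = √(186624 + 216) = √186840 = 6*√5190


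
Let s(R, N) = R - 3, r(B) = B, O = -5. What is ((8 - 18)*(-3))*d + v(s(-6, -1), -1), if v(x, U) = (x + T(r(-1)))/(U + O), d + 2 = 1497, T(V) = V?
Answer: 134555/3 ≈ 44852.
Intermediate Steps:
s(R, N) = -3 + R
d = 1495 (d = -2 + 1497 = 1495)
v(x, U) = (-1 + x)/(-5 + U) (v(x, U) = (x - 1)/(U - 5) = (-1 + x)/(-5 + U))
((8 - 18)*(-3))*d + v(s(-6, -1), -1) = ((8 - 18)*(-3))*1495 + (-1 + (-3 - 6))/(-5 - 1) = -10*(-3)*1495 + (-1 - 9)/(-6) = 30*1495 - ⅙*(-10) = 44850 + 5/3 = 134555/3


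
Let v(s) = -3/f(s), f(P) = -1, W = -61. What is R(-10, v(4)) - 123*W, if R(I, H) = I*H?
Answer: 7473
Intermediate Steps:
v(s) = 3 (v(s) = -3/(-1) = -3*(-1) = 3)
R(I, H) = H*I
R(-10, v(4)) - 123*W = 3*(-10) - 123*(-61) = -30 + 7503 = 7473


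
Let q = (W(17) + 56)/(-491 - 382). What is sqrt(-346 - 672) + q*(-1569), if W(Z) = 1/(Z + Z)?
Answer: 332105/3298 + I*sqrt(1018) ≈ 100.7 + 31.906*I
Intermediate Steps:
W(Z) = 1/(2*Z)
q = -635/9894 (q = ((1/2)/17 + 56)/(-491 - 382) = ((1/2)*(1/17) + 56)/(-873) = (1/34 + 56)*(-1/873) = (1905/34)*(-1/873) = -635/9894 ≈ -0.064180)
sqrt(-346 - 672) + q*(-1569) = sqrt(-346 - 672) - 635/9894*(-1569) = sqrt(-1018) + 332105/3298 = I*sqrt(1018) + 332105/3298 = 332105/3298 + I*sqrt(1018)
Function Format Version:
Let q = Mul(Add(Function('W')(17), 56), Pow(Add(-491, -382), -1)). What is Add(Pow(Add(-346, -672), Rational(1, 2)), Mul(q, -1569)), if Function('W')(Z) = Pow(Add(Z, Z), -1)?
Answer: Add(Rational(332105, 3298), Mul(I, Pow(1018, Rational(1, 2)))) ≈ Add(100.70, Mul(31.906, I))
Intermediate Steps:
Function('W')(Z) = Mul(Rational(1, 2), Pow(Z, -1)) (Function('W')(Z) = Pow(Mul(2, Z), -1) = Mul(Rational(1, 2), Pow(Z, -1)))
q = Rational(-635, 9894) (q = Mul(Add(Mul(Rational(1, 2), Pow(17, -1)), 56), Pow(Add(-491, -382), -1)) = Mul(Add(Mul(Rational(1, 2), Rational(1, 17)), 56), Pow(-873, -1)) = Mul(Add(Rational(1, 34), 56), Rational(-1, 873)) = Mul(Rational(1905, 34), Rational(-1, 873)) = Rational(-635, 9894) ≈ -0.064180)
Add(Pow(Add(-346, -672), Rational(1, 2)), Mul(q, -1569)) = Add(Pow(Add(-346, -672), Rational(1, 2)), Mul(Rational(-635, 9894), -1569)) = Add(Pow(-1018, Rational(1, 2)), Rational(332105, 3298)) = Add(Mul(I, Pow(1018, Rational(1, 2))), Rational(332105, 3298)) = Add(Rational(332105, 3298), Mul(I, Pow(1018, Rational(1, 2))))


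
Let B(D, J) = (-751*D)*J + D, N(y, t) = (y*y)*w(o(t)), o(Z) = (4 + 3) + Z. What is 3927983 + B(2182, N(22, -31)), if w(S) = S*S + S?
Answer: -437799462411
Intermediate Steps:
o(Z) = 7 + Z
w(S) = S + S**2 (w(S) = S**2 + S = S + S**2)
N(y, t) = y**2*(7 + t)*(8 + t) (N(y, t) = (y*y)*((7 + t)*(1 + (7 + t))) = y**2*((7 + t)*(8 + t)) = y**2*(7 + t)*(8 + t))
B(D, J) = D - 751*D*J (B(D, J) = -751*D*J + D = D - 751*D*J)
3927983 + B(2182, N(22, -31)) = 3927983 + 2182*(1 - 751*22**2*(7 - 31)*(8 - 31)) = 3927983 + 2182*(1 - 363484*(-24)*(-23)) = 3927983 + 2182*(1 - 751*267168) = 3927983 + 2182*(1 - 200643168) = 3927983 + 2182*(-200643167) = 3927983 - 437803390394 = -437799462411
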